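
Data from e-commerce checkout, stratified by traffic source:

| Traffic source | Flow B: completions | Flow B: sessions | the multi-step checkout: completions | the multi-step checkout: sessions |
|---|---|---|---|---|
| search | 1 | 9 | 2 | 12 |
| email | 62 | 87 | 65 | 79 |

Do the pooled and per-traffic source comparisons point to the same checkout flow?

Yes

Search: Flow B 1/9 = 11.1%, the multi-step checkout 2/12 = 16.7% → the multi-step checkout
Email: Flow B 62/87 = 71.3%, the multi-step checkout 65/79 = 82.3% → the multi-step checkout
Overall: Flow B 63/96 = 65.6%, the multi-step checkout 67/91 = 73.6% → the multi-step checkout
The multi-step checkout wins overall and in every traffic group — no reversal.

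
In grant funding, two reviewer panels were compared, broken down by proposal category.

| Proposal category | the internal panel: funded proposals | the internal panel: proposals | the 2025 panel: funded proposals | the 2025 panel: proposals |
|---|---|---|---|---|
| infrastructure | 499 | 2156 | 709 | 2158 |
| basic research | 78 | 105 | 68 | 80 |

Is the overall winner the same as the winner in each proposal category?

Infrastructure: the internal panel 499/2156 = 23.1%, the 2025 panel 709/2158 = 32.9% → the 2025 panel
Basic research: the internal panel 78/105 = 74.3%, the 2025 panel 68/80 = 85.0% → the 2025 panel
Overall: the internal panel 577/2261 = 25.5%, the 2025 panel 777/2238 = 34.7% → the 2025 panel
The 2025 panel wins overall and in every proposal group — no reversal.

Yes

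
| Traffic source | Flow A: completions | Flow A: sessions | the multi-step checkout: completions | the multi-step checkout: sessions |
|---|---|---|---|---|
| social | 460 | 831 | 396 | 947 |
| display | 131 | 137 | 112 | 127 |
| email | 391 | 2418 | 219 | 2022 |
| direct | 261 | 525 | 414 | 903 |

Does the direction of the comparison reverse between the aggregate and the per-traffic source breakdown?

No

Social: Flow A 460/831 = 55.4%, the multi-step checkout 396/947 = 41.8% → Flow A
Display: Flow A 131/137 = 95.6%, the multi-step checkout 112/127 = 88.2% → Flow A
Email: Flow A 391/2418 = 16.2%, the multi-step checkout 219/2022 = 10.8% → Flow A
Direct: Flow A 261/525 = 49.7%, the multi-step checkout 414/903 = 45.8% → Flow A
Overall: Flow A 1243/3911 = 31.8%, the multi-step checkout 1141/3999 = 28.5% → Flow A
Flow A wins overall and in every traffic group — no reversal.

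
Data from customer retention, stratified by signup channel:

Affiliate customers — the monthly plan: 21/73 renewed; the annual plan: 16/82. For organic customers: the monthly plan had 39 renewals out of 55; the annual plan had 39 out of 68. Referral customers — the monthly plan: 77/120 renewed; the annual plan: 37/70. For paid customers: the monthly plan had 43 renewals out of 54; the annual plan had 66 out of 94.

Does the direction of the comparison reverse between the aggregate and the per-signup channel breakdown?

No

Affiliate: the monthly plan 21/73 = 28.8%, the annual plan 16/82 = 19.5% → the monthly plan
Organic: the monthly plan 39/55 = 70.9%, the annual plan 39/68 = 57.4% → the monthly plan
Referral: the monthly plan 77/120 = 64.2%, the annual plan 37/70 = 52.9% → the monthly plan
Paid: the monthly plan 43/54 = 79.6%, the annual plan 66/94 = 70.2% → the monthly plan
Overall: the monthly plan 180/302 = 59.6%, the annual plan 158/314 = 50.3% → the monthly plan
The monthly plan wins overall and in every signup group — no reversal.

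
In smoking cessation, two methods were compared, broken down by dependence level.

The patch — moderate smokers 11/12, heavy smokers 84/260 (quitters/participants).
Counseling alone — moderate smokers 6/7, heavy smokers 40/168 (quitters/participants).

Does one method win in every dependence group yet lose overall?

No

Moderate smokers: the patch 11/12 = 91.7%, counseling alone 6/7 = 85.7% → the patch
Heavy smokers: the patch 84/260 = 32.3%, counseling alone 40/168 = 23.8% → the patch
Overall: the patch 95/272 = 34.9%, counseling alone 46/175 = 26.3% → the patch
The patch wins overall and in every dependence group — no reversal.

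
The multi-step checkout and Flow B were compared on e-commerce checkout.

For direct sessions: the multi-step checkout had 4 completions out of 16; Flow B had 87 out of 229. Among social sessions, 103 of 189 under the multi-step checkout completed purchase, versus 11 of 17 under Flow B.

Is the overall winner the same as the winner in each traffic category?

Direct: the multi-step checkout 4/16 = 25.0%, Flow B 87/229 = 38.0% → Flow B
Social: the multi-step checkout 103/189 = 54.5%, Flow B 11/17 = 64.7% → Flow B
Overall: the multi-step checkout 107/205 = 52.2%, Flow B 98/246 = 39.8% → the multi-step checkout
Flow B wins each traffic group but the multi-step checkout wins overall — the comparison reverses. Flow B's sessions skew toward direct, which has a lower base rate.

No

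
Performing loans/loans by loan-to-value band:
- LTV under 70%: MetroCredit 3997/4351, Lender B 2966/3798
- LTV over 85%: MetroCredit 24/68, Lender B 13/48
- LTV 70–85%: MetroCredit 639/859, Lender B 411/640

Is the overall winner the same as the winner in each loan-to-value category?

LTV under 70%: MetroCredit 3997/4351 = 91.9%, Lender B 2966/3798 = 78.1% → MetroCredit
LTV over 85%: MetroCredit 24/68 = 35.3%, Lender B 13/48 = 27.1% → MetroCredit
LTV 70–85%: MetroCredit 639/859 = 74.4%, Lender B 411/640 = 64.2% → MetroCredit
Overall: MetroCredit 4660/5278 = 88.3%, Lender B 3390/4486 = 75.6% → MetroCredit
MetroCredit wins overall and in every loan-to-value group — no reversal.

Yes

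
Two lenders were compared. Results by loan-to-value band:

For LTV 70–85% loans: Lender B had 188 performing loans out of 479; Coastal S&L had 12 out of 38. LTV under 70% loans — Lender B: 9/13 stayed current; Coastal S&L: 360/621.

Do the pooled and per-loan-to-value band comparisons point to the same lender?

LTV 70–85%: Lender B 188/479 = 39.2%, Coastal S&L 12/38 = 31.6% → Lender B
LTV under 70%: Lender B 9/13 = 69.2%, Coastal S&L 360/621 = 58.0% → Lender B
Overall: Lender B 197/492 = 40.0%, Coastal S&L 372/659 = 56.4% → Coastal S&L
Lender B wins each loan-to-value group but Coastal S&L wins overall — the comparison reverses. Lender B's loans skew toward LTV 70–85%, which has a lower base rate.

No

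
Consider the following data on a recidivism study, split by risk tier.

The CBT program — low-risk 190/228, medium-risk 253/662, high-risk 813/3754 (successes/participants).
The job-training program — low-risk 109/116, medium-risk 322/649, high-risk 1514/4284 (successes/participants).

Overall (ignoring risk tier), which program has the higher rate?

Low-risk: the CBT program 190/228 = 83.3%, the job-training program 109/116 = 94.0% → the job-training program
Medium-risk: the CBT program 253/662 = 38.2%, the job-training program 322/649 = 49.6% → the job-training program
High-risk: the CBT program 813/3754 = 21.7%, the job-training program 1514/4284 = 35.3% → the job-training program
Overall: the CBT program 1256/4644 = 27.0%, the job-training program 1945/5049 = 38.5% → the job-training program

the job-training program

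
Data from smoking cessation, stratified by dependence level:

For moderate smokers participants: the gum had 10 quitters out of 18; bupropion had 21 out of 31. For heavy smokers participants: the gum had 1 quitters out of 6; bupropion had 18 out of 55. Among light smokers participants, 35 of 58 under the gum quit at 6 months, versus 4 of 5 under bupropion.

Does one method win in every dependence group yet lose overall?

Moderate smokers: the gum 10/18 = 55.6%, bupropion 21/31 = 67.7% → bupropion
Heavy smokers: the gum 1/6 = 16.7%, bupropion 18/55 = 32.7% → bupropion
Light smokers: the gum 35/58 = 60.3%, bupropion 4/5 = 80.0% → bupropion
Overall: the gum 46/82 = 56.1%, bupropion 43/91 = 47.3% → the gum
Bupropion wins each dependence group but the gum wins overall — the comparison reverses. Bupropion's participants skew toward heavy smokers, which has a lower base rate.

Yes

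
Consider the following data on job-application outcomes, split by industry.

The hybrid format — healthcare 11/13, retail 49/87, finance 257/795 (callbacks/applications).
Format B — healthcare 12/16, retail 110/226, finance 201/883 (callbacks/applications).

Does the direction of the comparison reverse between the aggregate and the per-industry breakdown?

No

Healthcare: the hybrid format 11/13 = 84.6%, Format B 12/16 = 75.0% → the hybrid format
Retail: the hybrid format 49/87 = 56.3%, Format B 110/226 = 48.7% → the hybrid format
Finance: the hybrid format 257/795 = 32.3%, Format B 201/883 = 22.8% → the hybrid format
Overall: the hybrid format 317/895 = 35.4%, Format B 323/1125 = 28.7% → the hybrid format
The hybrid format wins overall and in every industry group — no reversal.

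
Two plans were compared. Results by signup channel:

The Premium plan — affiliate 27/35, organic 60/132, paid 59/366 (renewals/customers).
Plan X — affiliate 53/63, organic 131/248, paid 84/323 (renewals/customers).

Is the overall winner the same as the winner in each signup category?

Yes

Affiliate: the Premium plan 27/35 = 77.1%, Plan X 53/63 = 84.1% → Plan X
Organic: the Premium plan 60/132 = 45.5%, Plan X 131/248 = 52.8% → Plan X
Paid: the Premium plan 59/366 = 16.1%, Plan X 84/323 = 26.0% → Plan X
Overall: the Premium plan 146/533 = 27.4%, Plan X 268/634 = 42.3% → Plan X
Plan X wins overall and in every signup group — no reversal.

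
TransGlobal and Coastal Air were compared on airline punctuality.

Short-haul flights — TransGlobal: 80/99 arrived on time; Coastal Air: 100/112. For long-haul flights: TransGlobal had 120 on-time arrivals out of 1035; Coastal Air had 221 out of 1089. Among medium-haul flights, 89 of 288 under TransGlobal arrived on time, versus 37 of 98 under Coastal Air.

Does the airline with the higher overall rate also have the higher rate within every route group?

Yes

Short-haul: TransGlobal 80/99 = 80.8%, Coastal Air 100/112 = 89.3% → Coastal Air
Long-haul: TransGlobal 120/1035 = 11.6%, Coastal Air 221/1089 = 20.3% → Coastal Air
Medium-haul: TransGlobal 89/288 = 30.9%, Coastal Air 37/98 = 37.8% → Coastal Air
Overall: TransGlobal 289/1422 = 20.3%, Coastal Air 358/1299 = 27.6% → Coastal Air
Coastal Air wins overall and in every route group — no reversal.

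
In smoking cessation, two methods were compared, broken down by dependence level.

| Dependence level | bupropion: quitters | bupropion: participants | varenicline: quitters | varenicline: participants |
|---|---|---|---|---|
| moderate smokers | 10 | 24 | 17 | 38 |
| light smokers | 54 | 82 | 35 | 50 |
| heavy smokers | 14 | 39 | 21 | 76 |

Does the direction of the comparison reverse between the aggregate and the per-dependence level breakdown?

Moderate smokers: bupropion 10/24 = 41.7%, varenicline 17/38 = 44.7% → varenicline
Light smokers: bupropion 54/82 = 65.9%, varenicline 35/50 = 70.0% → varenicline
Heavy smokers: bupropion 14/39 = 35.9%, varenicline 21/76 = 27.6% → bupropion
Overall: bupropion 78/145 = 53.8%, varenicline 73/164 = 44.5% → bupropion
Neither sweeps: bupropion wins 1 of 3 groups, varenicline wins 2. Bupropion wins overall but not every group — no Simpson reversal.

No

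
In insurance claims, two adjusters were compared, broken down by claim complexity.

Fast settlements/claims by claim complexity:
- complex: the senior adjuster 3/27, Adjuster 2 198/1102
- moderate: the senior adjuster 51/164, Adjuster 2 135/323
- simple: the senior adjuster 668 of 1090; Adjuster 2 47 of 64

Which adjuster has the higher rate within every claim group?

Complex: the senior adjuster 3/27 = 11.1%, Adjuster 2 198/1102 = 18.0% → Adjuster 2
Moderate: the senior adjuster 51/164 = 31.1%, Adjuster 2 135/323 = 41.8% → Adjuster 2
Simple: the senior adjuster 668/1090 = 61.3%, Adjuster 2 47/64 = 73.4% → Adjuster 2
Adjuster 2 has the higher rate in all 3 groups.

Adjuster 2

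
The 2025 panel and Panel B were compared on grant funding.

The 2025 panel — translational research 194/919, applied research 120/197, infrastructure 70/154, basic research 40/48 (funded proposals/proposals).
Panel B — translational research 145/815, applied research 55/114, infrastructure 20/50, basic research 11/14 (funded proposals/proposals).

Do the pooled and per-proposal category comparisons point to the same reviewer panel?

Translational research: the 2025 panel 194/919 = 21.1%, Panel B 145/815 = 17.8% → the 2025 panel
Applied research: the 2025 panel 120/197 = 60.9%, Panel B 55/114 = 48.2% → the 2025 panel
Infrastructure: the 2025 panel 70/154 = 45.5%, Panel B 20/50 = 40.0% → the 2025 panel
Basic research: the 2025 panel 40/48 = 83.3%, Panel B 11/14 = 78.6% → the 2025 panel
Overall: the 2025 panel 424/1318 = 32.2%, Panel B 231/993 = 23.3% → the 2025 panel
The 2025 panel wins overall and in every proposal group — no reversal.

Yes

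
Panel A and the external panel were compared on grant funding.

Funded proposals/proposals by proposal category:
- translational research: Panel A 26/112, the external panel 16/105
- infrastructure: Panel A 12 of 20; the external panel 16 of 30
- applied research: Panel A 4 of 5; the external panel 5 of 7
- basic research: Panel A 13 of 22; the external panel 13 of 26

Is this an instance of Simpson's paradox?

Translational research: Panel A 26/112 = 23.2%, the external panel 16/105 = 15.2% → Panel A
Infrastructure: Panel A 12/20 = 60.0%, the external panel 16/30 = 53.3% → Panel A
Applied research: Panel A 4/5 = 80.0%, the external panel 5/7 = 71.4% → Panel A
Basic research: Panel A 13/22 = 59.1%, the external panel 13/26 = 50.0% → Panel A
Overall: Panel A 55/159 = 34.6%, the external panel 50/168 = 29.8% → Panel A
Panel A wins overall and in every proposal group — no reversal.

No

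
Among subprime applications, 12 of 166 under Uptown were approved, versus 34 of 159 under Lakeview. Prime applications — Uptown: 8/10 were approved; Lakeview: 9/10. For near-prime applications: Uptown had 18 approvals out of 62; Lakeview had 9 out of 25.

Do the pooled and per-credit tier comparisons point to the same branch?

Yes

Subprime: Uptown 12/166 = 7.2%, Lakeview 34/159 = 21.4% → Lakeview
Prime: Uptown 8/10 = 80.0%, Lakeview 9/10 = 90.0% → Lakeview
Near-prime: Uptown 18/62 = 29.0%, Lakeview 9/25 = 36.0% → Lakeview
Overall: Uptown 38/238 = 16.0%, Lakeview 52/194 = 26.8% → Lakeview
Lakeview wins overall and in every credit group — no reversal.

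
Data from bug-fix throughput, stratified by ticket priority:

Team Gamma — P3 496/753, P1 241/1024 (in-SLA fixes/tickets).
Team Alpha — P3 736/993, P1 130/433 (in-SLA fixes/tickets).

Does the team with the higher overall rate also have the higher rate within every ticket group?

P3: Team Gamma 496/753 = 65.9%, Team Alpha 736/993 = 74.1% → Team Alpha
P1: Team Gamma 241/1024 = 23.5%, Team Alpha 130/433 = 30.0% → Team Alpha
Overall: Team Gamma 737/1777 = 41.5%, Team Alpha 866/1426 = 60.7% → Team Alpha
Team Alpha wins overall and in every ticket group — no reversal.

Yes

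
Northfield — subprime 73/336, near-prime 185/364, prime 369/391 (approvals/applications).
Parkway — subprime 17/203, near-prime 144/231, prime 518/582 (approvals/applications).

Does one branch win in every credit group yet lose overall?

No

Subprime: Northfield 73/336 = 21.7%, Parkway 17/203 = 8.4% → Northfield
Near-prime: Northfield 185/364 = 50.8%, Parkway 144/231 = 62.3% → Parkway
Prime: Northfield 369/391 = 94.4%, Parkway 518/582 = 89.0% → Northfield
Overall: Northfield 627/1091 = 57.5%, Parkway 679/1016 = 66.8% → Parkway
Neither sweeps: Northfield wins 2 of 3 groups, Parkway wins 1. Parkway wins overall but not every group — no Simpson reversal.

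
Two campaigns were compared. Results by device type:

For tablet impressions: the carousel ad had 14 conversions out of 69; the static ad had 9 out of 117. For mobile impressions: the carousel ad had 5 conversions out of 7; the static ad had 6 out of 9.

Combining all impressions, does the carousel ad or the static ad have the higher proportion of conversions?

the carousel ad

Tablet: the carousel ad 14/69 = 20.3%, the static ad 9/117 = 7.7% → the carousel ad
Mobile: the carousel ad 5/7 = 71.4%, the static ad 6/9 = 66.7% → the carousel ad
Overall: the carousel ad 19/76 = 25.0%, the static ad 15/126 = 11.9% → the carousel ad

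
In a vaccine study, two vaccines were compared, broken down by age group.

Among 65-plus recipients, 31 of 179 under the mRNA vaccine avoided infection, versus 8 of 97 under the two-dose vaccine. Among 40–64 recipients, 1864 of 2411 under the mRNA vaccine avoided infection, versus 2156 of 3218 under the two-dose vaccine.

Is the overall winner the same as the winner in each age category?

65-plus: the mRNA vaccine 31/179 = 17.3%, the two-dose vaccine 8/97 = 8.2% → the mRNA vaccine
40–64: the mRNA vaccine 1864/2411 = 77.3%, the two-dose vaccine 2156/3218 = 67.0% → the mRNA vaccine
Overall: the mRNA vaccine 1895/2590 = 73.2%, the two-dose vaccine 2164/3315 = 65.3% → the mRNA vaccine
The mRNA vaccine wins overall and in every age group — no reversal.

Yes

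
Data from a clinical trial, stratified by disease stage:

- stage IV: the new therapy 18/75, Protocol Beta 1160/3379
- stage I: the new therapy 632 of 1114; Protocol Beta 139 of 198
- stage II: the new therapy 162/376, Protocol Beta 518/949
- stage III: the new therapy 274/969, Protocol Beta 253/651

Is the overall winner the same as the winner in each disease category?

No

Stage IV: the new therapy 18/75 = 24.0%, Protocol Beta 1160/3379 = 34.3% → Protocol Beta
Stage I: the new therapy 632/1114 = 56.7%, Protocol Beta 139/198 = 70.2% → Protocol Beta
Stage II: the new therapy 162/376 = 43.1%, Protocol Beta 518/949 = 54.6% → Protocol Beta
Stage III: the new therapy 274/969 = 28.3%, Protocol Beta 253/651 = 38.9% → Protocol Beta
Overall: the new therapy 1086/2534 = 42.9%, Protocol Beta 2070/5177 = 40.0% → the new therapy
Protocol Beta wins each disease group but the new therapy wins overall — the comparison reverses. Protocol Beta's patients skew toward stage IV, which has a lower base rate.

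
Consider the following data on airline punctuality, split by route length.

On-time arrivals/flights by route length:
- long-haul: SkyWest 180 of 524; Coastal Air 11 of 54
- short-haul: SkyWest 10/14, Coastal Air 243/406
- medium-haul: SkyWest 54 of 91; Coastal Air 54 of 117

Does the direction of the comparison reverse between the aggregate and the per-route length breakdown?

Long-haul: SkyWest 180/524 = 34.4%, Coastal Air 11/54 = 20.4% → SkyWest
Short-haul: SkyWest 10/14 = 71.4%, Coastal Air 243/406 = 59.9% → SkyWest
Medium-haul: SkyWest 54/91 = 59.3%, Coastal Air 54/117 = 46.2% → SkyWest
Overall: SkyWest 244/629 = 38.8%, Coastal Air 308/577 = 53.4% → Coastal Air
SkyWest wins each route group but Coastal Air wins overall — the comparison reverses. SkyWest's flights skew toward long-haul, which has a lower base rate.

Yes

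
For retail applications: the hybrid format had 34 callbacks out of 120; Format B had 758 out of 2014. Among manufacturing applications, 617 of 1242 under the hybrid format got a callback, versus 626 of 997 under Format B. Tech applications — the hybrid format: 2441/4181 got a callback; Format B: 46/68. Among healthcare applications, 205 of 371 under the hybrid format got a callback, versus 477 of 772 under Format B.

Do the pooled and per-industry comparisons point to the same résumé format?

Retail: the hybrid format 34/120 = 28.3%, Format B 758/2014 = 37.6% → Format B
Manufacturing: the hybrid format 617/1242 = 49.7%, Format B 626/997 = 62.8% → Format B
Tech: the hybrid format 2441/4181 = 58.4%, Format B 46/68 = 67.6% → Format B
Healthcare: the hybrid format 205/371 = 55.3%, Format B 477/772 = 61.8% → Format B
Overall: the hybrid format 3297/5914 = 55.7%, Format B 1907/3851 = 49.5% → the hybrid format
Format B wins each industry group but the hybrid format wins overall — the comparison reverses. Format B's applications skew toward retail, which has a lower base rate.

No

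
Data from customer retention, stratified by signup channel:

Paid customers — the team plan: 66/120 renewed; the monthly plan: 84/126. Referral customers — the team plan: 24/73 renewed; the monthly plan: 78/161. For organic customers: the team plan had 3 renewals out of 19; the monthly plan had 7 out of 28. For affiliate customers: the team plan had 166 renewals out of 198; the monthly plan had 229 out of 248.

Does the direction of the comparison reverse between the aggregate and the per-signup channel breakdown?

Paid: the team plan 66/120 = 55.0%, the monthly plan 84/126 = 66.7% → the monthly plan
Referral: the team plan 24/73 = 32.9%, the monthly plan 78/161 = 48.4% → the monthly plan
Organic: the team plan 3/19 = 15.8%, the monthly plan 7/28 = 25.0% → the monthly plan
Affiliate: the team plan 166/198 = 83.8%, the monthly plan 229/248 = 92.3% → the monthly plan
Overall: the team plan 259/410 = 63.2%, the monthly plan 398/563 = 70.7% → the monthly plan
The monthly plan wins overall and in every signup group — no reversal.

No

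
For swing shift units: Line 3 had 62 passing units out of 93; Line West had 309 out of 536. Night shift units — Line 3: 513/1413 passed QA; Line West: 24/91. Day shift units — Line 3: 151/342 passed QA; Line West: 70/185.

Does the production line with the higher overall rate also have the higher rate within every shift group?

No

Swing shift: Line 3 62/93 = 66.7%, Line West 309/536 = 57.6% → Line 3
Night shift: Line 3 513/1413 = 36.3%, Line West 24/91 = 26.4% → Line 3
Day shift: Line 3 151/342 = 44.2%, Line West 70/185 = 37.8% → Line 3
Overall: Line 3 726/1848 = 39.3%, Line West 403/812 = 49.6% → Line West
Line 3 wins each shift group but Line West wins overall — the comparison reverses. Line 3's units skew toward night shift, which has a lower base rate.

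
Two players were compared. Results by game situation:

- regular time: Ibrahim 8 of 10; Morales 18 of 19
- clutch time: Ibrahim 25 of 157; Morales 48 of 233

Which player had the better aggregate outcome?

Regular time: Ibrahim 8/10 = 80.0%, Morales 18/19 = 94.7% → Morales
Clutch time: Ibrahim 25/157 = 15.9%, Morales 48/233 = 20.6% → Morales
Overall: Ibrahim 33/167 = 19.8%, Morales 66/252 = 26.2% → Morales

Morales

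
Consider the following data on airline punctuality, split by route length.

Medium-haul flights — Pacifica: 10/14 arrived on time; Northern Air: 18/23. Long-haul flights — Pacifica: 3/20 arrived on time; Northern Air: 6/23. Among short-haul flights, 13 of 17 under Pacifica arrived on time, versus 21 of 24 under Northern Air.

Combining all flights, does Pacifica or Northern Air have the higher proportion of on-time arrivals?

Northern Air

Medium-haul: Pacifica 10/14 = 71.4%, Northern Air 18/23 = 78.3% → Northern Air
Long-haul: Pacifica 3/20 = 15.0%, Northern Air 6/23 = 26.1% → Northern Air
Short-haul: Pacifica 13/17 = 76.5%, Northern Air 21/24 = 87.5% → Northern Air
Overall: Pacifica 26/51 = 51.0%, Northern Air 45/70 = 64.3% → Northern Air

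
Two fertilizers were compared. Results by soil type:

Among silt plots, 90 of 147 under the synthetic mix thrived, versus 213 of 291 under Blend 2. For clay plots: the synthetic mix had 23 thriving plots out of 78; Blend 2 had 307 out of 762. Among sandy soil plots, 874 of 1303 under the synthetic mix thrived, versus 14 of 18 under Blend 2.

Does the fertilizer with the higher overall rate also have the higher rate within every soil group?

Silt: the synthetic mix 90/147 = 61.2%, Blend 2 213/291 = 73.2% → Blend 2
Clay: the synthetic mix 23/78 = 29.5%, Blend 2 307/762 = 40.3% → Blend 2
Sandy soil: the synthetic mix 874/1303 = 67.1%, Blend 2 14/18 = 77.8% → Blend 2
Overall: the synthetic mix 987/1528 = 64.6%, Blend 2 534/1071 = 49.9% → the synthetic mix
Blend 2 wins each soil group but the synthetic mix wins overall — the comparison reverses. Blend 2's plots skew toward clay, which has a lower base rate.

No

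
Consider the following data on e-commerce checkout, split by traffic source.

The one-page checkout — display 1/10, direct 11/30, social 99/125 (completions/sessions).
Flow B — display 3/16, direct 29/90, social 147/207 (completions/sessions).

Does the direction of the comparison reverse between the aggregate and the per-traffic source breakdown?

Display: the one-page checkout 1/10 = 10.0%, Flow B 3/16 = 18.8% → Flow B
Direct: the one-page checkout 11/30 = 36.7%, Flow B 29/90 = 32.2% → the one-page checkout
Social: the one-page checkout 99/125 = 79.2%, Flow B 147/207 = 71.0% → the one-page checkout
Overall: the one-page checkout 111/165 = 67.3%, Flow B 179/313 = 57.2% → the one-page checkout
Neither sweeps: the one-page checkout wins 2 of 3 groups, Flow B wins 1. The one-page checkout wins overall but not every group — no Simpson reversal.

No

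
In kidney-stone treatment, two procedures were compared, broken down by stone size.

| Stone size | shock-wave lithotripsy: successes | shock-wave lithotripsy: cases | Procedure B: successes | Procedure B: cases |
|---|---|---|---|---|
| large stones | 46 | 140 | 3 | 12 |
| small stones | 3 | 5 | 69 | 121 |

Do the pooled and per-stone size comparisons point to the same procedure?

No

Large stones: shock-wave lithotripsy 46/140 = 32.9%, Procedure B 3/12 = 25.0% → shock-wave lithotripsy
Small stones: shock-wave lithotripsy 3/5 = 60.0%, Procedure B 69/121 = 57.0% → shock-wave lithotripsy
Overall: shock-wave lithotripsy 49/145 = 33.8%, Procedure B 72/133 = 54.1% → Procedure B
Shock-wave lithotripsy wins each stone group but Procedure B wins overall — the comparison reverses. Shock-wave lithotripsy's cases skew toward large stones, which has a lower base rate.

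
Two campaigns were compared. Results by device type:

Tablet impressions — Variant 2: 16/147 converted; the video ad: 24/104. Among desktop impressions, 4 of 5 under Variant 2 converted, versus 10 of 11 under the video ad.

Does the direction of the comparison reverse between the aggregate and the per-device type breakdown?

No

Tablet: Variant 2 16/147 = 10.9%, the video ad 24/104 = 23.1% → the video ad
Desktop: Variant 2 4/5 = 80.0%, the video ad 10/11 = 90.9% → the video ad
Overall: Variant 2 20/152 = 13.2%, the video ad 34/115 = 29.6% → the video ad
The video ad wins overall and in every device group — no reversal.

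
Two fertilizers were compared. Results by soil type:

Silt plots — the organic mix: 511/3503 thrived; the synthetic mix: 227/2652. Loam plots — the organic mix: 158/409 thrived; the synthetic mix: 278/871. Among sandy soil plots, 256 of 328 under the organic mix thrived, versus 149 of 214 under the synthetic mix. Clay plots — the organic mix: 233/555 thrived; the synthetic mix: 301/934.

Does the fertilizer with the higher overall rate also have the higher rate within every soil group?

Yes

Silt: the organic mix 511/3503 = 14.6%, the synthetic mix 227/2652 = 8.6% → the organic mix
Loam: the organic mix 158/409 = 38.6%, the synthetic mix 278/871 = 31.9% → the organic mix
Sandy soil: the organic mix 256/328 = 78.0%, the synthetic mix 149/214 = 69.6% → the organic mix
Clay: the organic mix 233/555 = 42.0%, the synthetic mix 301/934 = 32.2% → the organic mix
Overall: the organic mix 1158/4795 = 24.2%, the synthetic mix 955/4671 = 20.4% → the organic mix
The organic mix wins overall and in every soil group — no reversal.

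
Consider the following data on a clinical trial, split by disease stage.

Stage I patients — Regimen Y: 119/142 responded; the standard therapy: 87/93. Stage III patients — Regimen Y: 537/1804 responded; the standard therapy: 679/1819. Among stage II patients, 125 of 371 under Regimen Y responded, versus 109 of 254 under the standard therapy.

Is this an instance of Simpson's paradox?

Stage I: Regimen Y 119/142 = 83.8%, the standard therapy 87/93 = 93.5% → the standard therapy
Stage III: Regimen Y 537/1804 = 29.8%, the standard therapy 679/1819 = 37.3% → the standard therapy
Stage II: Regimen Y 125/371 = 33.7%, the standard therapy 109/254 = 42.9% → the standard therapy
Overall: Regimen Y 781/2317 = 33.7%, the standard therapy 875/2166 = 40.4% → the standard therapy
The standard therapy wins overall and in every disease group — no reversal.

No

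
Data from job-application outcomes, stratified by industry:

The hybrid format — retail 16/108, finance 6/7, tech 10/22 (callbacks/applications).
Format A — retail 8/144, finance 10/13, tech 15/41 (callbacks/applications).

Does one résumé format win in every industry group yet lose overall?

No

Retail: the hybrid format 16/108 = 14.8%, Format A 8/144 = 5.6% → the hybrid format
Finance: the hybrid format 6/7 = 85.7%, Format A 10/13 = 76.9% → the hybrid format
Tech: the hybrid format 10/22 = 45.5%, Format A 15/41 = 36.6% → the hybrid format
Overall: the hybrid format 32/137 = 23.4%, Format A 33/198 = 16.7% → the hybrid format
The hybrid format wins overall and in every industry group — no reversal.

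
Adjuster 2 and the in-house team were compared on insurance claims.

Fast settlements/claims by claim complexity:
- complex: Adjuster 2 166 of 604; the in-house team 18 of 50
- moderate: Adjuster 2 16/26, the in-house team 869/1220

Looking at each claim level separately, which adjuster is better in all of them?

the in-house team

Complex: Adjuster 2 166/604 = 27.5%, the in-house team 18/50 = 36.0% → the in-house team
Moderate: Adjuster 2 16/26 = 61.5%, the in-house team 869/1220 = 71.2% → the in-house team
The in-house team has the higher rate in both groups.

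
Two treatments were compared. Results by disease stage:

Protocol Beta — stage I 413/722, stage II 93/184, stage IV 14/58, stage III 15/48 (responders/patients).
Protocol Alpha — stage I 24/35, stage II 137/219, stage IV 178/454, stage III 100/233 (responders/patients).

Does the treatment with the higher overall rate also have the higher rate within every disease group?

Stage I: Protocol Beta 413/722 = 57.2%, Protocol Alpha 24/35 = 68.6% → Protocol Alpha
Stage II: Protocol Beta 93/184 = 50.5%, Protocol Alpha 137/219 = 62.6% → Protocol Alpha
Stage IV: Protocol Beta 14/58 = 24.1%, Protocol Alpha 178/454 = 39.2% → Protocol Alpha
Stage III: Protocol Beta 15/48 = 31.2%, Protocol Alpha 100/233 = 42.9% → Protocol Alpha
Overall: Protocol Beta 535/1012 = 52.9%, Protocol Alpha 439/941 = 46.7% → Protocol Beta
Protocol Alpha wins each disease group but Protocol Beta wins overall — the comparison reverses. Protocol Alpha's patients skew toward stage IV, which has a lower base rate.

No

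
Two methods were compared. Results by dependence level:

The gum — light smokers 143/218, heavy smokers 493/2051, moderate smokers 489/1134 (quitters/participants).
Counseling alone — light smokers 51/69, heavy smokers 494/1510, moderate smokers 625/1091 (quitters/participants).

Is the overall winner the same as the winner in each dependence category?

Yes

Light smokers: the gum 143/218 = 65.6%, counseling alone 51/69 = 73.9% → counseling alone
Heavy smokers: the gum 493/2051 = 24.0%, counseling alone 494/1510 = 32.7% → counseling alone
Moderate smokers: the gum 489/1134 = 43.1%, counseling alone 625/1091 = 57.3% → counseling alone
Overall: the gum 1125/3403 = 33.1%, counseling alone 1170/2670 = 43.8% → counseling alone
Counseling alone wins overall and in every dependence group — no reversal.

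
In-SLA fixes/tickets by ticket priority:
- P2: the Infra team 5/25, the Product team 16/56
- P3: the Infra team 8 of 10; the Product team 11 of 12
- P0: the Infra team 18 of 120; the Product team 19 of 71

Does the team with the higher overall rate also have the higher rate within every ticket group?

Yes

P2: the Infra team 5/25 = 20.0%, the Product team 16/56 = 28.6% → the Product team
P3: the Infra team 8/10 = 80.0%, the Product team 11/12 = 91.7% → the Product team
P0: the Infra team 18/120 = 15.0%, the Product team 19/71 = 26.8% → the Product team
Overall: the Infra team 31/155 = 20.0%, the Product team 46/139 = 33.1% → the Product team
The Product team wins overall and in every ticket group — no reversal.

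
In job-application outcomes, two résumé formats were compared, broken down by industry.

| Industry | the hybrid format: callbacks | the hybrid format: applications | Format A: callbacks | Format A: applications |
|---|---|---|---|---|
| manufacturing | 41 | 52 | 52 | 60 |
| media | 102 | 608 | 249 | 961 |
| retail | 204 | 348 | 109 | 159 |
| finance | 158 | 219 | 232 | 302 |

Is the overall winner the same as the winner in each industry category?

Manufacturing: the hybrid format 41/52 = 78.8%, Format A 52/60 = 86.7% → Format A
Media: the hybrid format 102/608 = 16.8%, Format A 249/961 = 25.9% → Format A
Retail: the hybrid format 204/348 = 58.6%, Format A 109/159 = 68.6% → Format A
Finance: the hybrid format 158/219 = 72.1%, Format A 232/302 = 76.8% → Format A
Overall: the hybrid format 505/1227 = 41.2%, Format A 642/1482 = 43.3% → Format A
Format A wins overall and in every industry group — no reversal.

Yes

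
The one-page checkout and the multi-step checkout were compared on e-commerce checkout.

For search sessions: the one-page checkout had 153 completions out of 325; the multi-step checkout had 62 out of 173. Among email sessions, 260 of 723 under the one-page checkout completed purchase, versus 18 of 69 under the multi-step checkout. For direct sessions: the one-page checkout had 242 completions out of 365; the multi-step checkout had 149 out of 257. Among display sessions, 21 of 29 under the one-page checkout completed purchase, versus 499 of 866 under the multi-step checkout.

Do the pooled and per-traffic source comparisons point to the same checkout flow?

Search: the one-page checkout 153/325 = 47.1%, the multi-step checkout 62/173 = 35.8% → the one-page checkout
Email: the one-page checkout 260/723 = 36.0%, the multi-step checkout 18/69 = 26.1% → the one-page checkout
Direct: the one-page checkout 242/365 = 66.3%, the multi-step checkout 149/257 = 58.0% → the one-page checkout
Display: the one-page checkout 21/29 = 72.4%, the multi-step checkout 499/866 = 57.6% → the one-page checkout
Overall: the one-page checkout 676/1442 = 46.9%, the multi-step checkout 728/1365 = 53.3% → the multi-step checkout
The one-page checkout wins each traffic group but the multi-step checkout wins overall — the comparison reverses. The one-page checkout's sessions skew toward email, which has a lower base rate.

No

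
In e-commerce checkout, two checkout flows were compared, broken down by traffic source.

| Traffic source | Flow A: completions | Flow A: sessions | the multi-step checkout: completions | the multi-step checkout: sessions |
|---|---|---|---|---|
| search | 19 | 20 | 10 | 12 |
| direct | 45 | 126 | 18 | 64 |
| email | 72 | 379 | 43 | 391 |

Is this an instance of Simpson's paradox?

Search: Flow A 19/20 = 95.0%, the multi-step checkout 10/12 = 83.3% → Flow A
Direct: Flow A 45/126 = 35.7%, the multi-step checkout 18/64 = 28.1% → Flow A
Email: Flow A 72/379 = 19.0%, the multi-step checkout 43/391 = 11.0% → Flow A
Overall: Flow A 136/525 = 25.9%, the multi-step checkout 71/467 = 15.2% → Flow A
Flow A wins overall and in every traffic group — no reversal.

No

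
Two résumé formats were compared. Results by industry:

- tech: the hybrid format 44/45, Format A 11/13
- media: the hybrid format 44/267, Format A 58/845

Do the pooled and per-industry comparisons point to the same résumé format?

Tech: the hybrid format 44/45 = 97.8%, Format A 11/13 = 84.6% → the hybrid format
Media: the hybrid format 44/267 = 16.5%, Format A 58/845 = 6.9% → the hybrid format
Overall: the hybrid format 88/312 = 28.2%, Format A 69/858 = 8.0% → the hybrid format
The hybrid format wins overall and in every industry group — no reversal.

Yes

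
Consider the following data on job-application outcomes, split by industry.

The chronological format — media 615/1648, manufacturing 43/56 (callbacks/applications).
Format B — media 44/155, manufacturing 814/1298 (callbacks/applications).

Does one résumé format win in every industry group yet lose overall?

Media: the chronological format 615/1648 = 37.3%, Format B 44/155 = 28.4% → the chronological format
Manufacturing: the chronological format 43/56 = 76.8%, Format B 814/1298 = 62.7% → the chronological format
Overall: the chronological format 658/1704 = 38.6%, Format B 858/1453 = 59.1% → Format B
The chronological format wins each industry group but Format B wins overall — the comparison reverses. The chronological format's applications skew toward media, which has a lower base rate.

Yes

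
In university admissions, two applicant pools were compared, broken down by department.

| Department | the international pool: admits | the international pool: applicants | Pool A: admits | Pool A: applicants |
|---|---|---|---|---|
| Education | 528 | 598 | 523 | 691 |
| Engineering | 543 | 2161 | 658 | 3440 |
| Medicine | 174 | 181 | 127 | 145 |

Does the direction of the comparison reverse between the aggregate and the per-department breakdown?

Education: the international pool 528/598 = 88.3%, Pool A 523/691 = 75.7% → the international pool
Engineering: the international pool 543/2161 = 25.1%, Pool A 658/3440 = 19.1% → the international pool
Medicine: the international pool 174/181 = 96.1%, Pool A 127/145 = 87.6% → the international pool
Overall: the international pool 1245/2940 = 42.3%, Pool A 1308/4276 = 30.6% → the international pool
The international pool wins overall and in every department group — no reversal.

No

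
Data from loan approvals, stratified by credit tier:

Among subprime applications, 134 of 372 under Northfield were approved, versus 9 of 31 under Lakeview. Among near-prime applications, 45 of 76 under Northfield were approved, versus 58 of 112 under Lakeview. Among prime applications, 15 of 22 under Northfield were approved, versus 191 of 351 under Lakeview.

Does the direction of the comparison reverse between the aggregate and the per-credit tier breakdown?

Subprime: Northfield 134/372 = 36.0%, Lakeview 9/31 = 29.0% → Northfield
Near-prime: Northfield 45/76 = 59.2%, Lakeview 58/112 = 51.8% → Northfield
Prime: Northfield 15/22 = 68.2%, Lakeview 191/351 = 54.4% → Northfield
Overall: Northfield 194/470 = 41.3%, Lakeview 258/494 = 52.2% → Lakeview
Northfield wins each credit group but Lakeview wins overall — the comparison reverses. Northfield's applications skew toward subprime, which has a lower base rate.

Yes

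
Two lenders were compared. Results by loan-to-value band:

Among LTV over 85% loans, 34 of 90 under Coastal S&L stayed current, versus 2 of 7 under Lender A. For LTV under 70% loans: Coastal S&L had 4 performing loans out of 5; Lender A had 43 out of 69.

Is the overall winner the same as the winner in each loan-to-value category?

LTV over 85%: Coastal S&L 34/90 = 37.8%, Lender A 2/7 = 28.6% → Coastal S&L
LTV under 70%: Coastal S&L 4/5 = 80.0%, Lender A 43/69 = 62.3% → Coastal S&L
Overall: Coastal S&L 38/95 = 40.0%, Lender A 45/76 = 59.2% → Lender A
Coastal S&L wins each loan-to-value group but Lender A wins overall — the comparison reverses. Coastal S&L's loans skew toward LTV over 85%, which has a lower base rate.

No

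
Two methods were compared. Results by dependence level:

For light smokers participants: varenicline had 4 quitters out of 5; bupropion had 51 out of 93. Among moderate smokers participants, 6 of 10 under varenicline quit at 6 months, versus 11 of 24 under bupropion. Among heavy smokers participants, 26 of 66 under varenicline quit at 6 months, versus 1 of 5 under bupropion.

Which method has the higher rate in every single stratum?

varenicline

Light smokers: varenicline 4/5 = 80.0%, bupropion 51/93 = 54.8% → varenicline
Moderate smokers: varenicline 6/10 = 60.0%, bupropion 11/24 = 45.8% → varenicline
Heavy smokers: varenicline 26/66 = 39.4%, bupropion 1/5 = 20.0% → varenicline
Varenicline has the higher rate in all 3 groups.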